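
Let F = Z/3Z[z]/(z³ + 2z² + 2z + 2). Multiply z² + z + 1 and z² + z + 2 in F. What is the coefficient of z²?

2

Multiply in Z/3Z[z]: (z² + z + 1)·(z² + z + 2) = z⁴ + 2z³ + z² + 2.
Reduce using z³ ≡ z² + z + 1 (mod z³ + 2z² + 2z + 2).
Reduced: 2z² + z + 2.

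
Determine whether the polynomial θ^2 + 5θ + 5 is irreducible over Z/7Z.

Yes

Write f(θ) = θ^2 + 5θ + 5.
Check for roots in Z/7Z: f(0) = 5; f(1) = 4; f(2) = 5; f(3) = 1; f(4) = 6; f(5) = 6; f(6) = 1.
No roots. A degree-2 polynomial over a field with no linear factor is irreducible.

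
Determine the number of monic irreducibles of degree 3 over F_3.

8

By the necklace-counting formula, N_3(3) = (1/3) Σ_{d|3} μ(3/d)·3^d.
Divisors of 3: 1, 3; μ(3/d) for each: -1, 1.
Σ = − 3^1 + 3^3 = 24.
N = 24/3 = 8.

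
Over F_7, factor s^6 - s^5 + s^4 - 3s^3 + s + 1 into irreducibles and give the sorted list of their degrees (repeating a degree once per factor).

1, 1, 2, 2

Write f(s) = s^6 - s^5 + s^4 - 3s^3 + s + 1.
Linear factors from roots: (s - 1), (s - 3).
Complete factorization: f(s) = (s - 3)·(s - 1)·(s^2 + s - 1)·(s^2 + 2s + 2).
Factor degrees with multiplicity: 1 + 1 + 2 + 2 = 6.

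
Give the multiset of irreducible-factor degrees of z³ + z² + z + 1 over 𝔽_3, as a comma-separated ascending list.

Write h(z) = z³ + z² + z + 1.
Roots in 𝔽_3: h(0) = 1; h(1) = 1; h(2) = 0 → root.
Linear factors from roots: (z + 1).
Complete factorization: h(z) = (z + 1)·(z² + 1).
Factor degrees with multiplicity: 1 + 2 = 3.

1, 2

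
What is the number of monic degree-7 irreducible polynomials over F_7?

117648

Gauss's count: N_{7}(7) = (1/7) Σ_{d|7} μ(7/d)·7^d.
Divisors of 7: 1, 7; μ(7/d) for each: -1, 1.
Σ = − 7^1 + 7^7 = 823536.
N = 823536/7 = 117648.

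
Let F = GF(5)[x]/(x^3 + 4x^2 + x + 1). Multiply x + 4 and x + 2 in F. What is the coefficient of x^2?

Multiply in GF(5)[x]: (x + 4)·(x + 2) = x^2 + x + 3.
Reduced: x^2 + x + 3.

1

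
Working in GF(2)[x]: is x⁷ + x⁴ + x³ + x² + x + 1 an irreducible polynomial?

Write f(x) = x⁷ + x⁴ + x³ + x² + x + 1.
Check for roots in GF(2): f(0) = 1; f(1) = 0 → root.
f(1) = 0, so (x − 1) divides f(x); f is reducible.

No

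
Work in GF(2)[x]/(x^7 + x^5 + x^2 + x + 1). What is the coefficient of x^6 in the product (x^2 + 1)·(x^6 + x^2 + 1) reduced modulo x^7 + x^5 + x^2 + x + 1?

0

Multiply in GF(2)[x]: (x^2 + 1)·(x^6 + x^2 + 1) = x^8 + x^6 + x^4 + 1.
Reduce using x^7 ≡ x^5 + x^2 + x + 1 (mod x^7 + x^5 + x^2 + x + 1).
Reduced: x^4 + x^3 + x^2 + x + 1.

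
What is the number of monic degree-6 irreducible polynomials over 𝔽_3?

The number of monic irreducibles of degree 6 over GF(3) is (1/6)·Σ_{d∣6} μ(6/d) 3^d.
Divisors of 6: 1, 2, 3, 6; μ(6/d) for each: 1, -1, -1, 1.
Σ = 3^1 − 3^2 − 3^3 + 3^6 = 696.
N = 696/6 = 116.

116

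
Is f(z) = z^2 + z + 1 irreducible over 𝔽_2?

Yes

Check for roots in 𝔽_2: f(0) = 1; f(1) = 1.
No roots. A degree-2 polynomial over a field with no linear factor is irreducible.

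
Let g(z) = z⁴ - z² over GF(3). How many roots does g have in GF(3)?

Evaluate at each of the 3 elements of GF(3):
g(0) = 0 → root; g(1) = 0 → root; g(2) = 0 → root.
Roots: {0, 1, 2}.

3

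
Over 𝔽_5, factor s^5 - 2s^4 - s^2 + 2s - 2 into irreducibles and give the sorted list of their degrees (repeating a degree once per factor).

Write f(s) = s^5 - 2s^4 - s^2 + 2s - 2.
Roots in 𝔽_5: f(0) = 3; f(1) = 3; f(2) = 3; f(3) = 1; f(4) = 2.
Complete factorization: f(s) = (s^2 + 2s - 2)·(s^3 + s^2 + 1).
Factor degrees with multiplicity: 2 + 3 = 5.

2, 3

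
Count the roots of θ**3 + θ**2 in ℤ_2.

Write h(θ) = θ**3 + θ**2.
Evaluate at each of the 2 elements of ℤ_2:
h(0) = 0 → root; h(1) = 0 → root.
Roots: {0, 1}.

2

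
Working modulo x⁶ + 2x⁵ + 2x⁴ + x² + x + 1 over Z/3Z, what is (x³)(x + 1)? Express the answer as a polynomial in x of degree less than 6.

x^4 + x^3

Multiply in Z/3Z[x]: (x³)·(x + 1) = x⁴ + x³.
Reduced: x⁴ + x³.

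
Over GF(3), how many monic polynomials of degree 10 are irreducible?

5880

x^(3^10) − x is the product of all monic irreducibles of degree dividing 10; Möbius inversion gives N = (1/10) Σ μ(10/d)·3^d.
Divisors of 10: 1, 2, 5, 10; μ(10/d) for each: 1, -1, -1, 1.
Σ = 3^1 − 3^2 − 3^5 + 3^10 = 58800.
N = 58800/10 = 5880.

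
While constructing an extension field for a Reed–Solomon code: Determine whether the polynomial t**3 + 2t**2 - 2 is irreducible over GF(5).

Yes

Write h(t) = t**3 + 2t**2 - 2.
Check for roots in GF(5): h(0) = 3; h(1) = 1; h(2) = 4; h(3) = 3; h(4) = 4.
No roots. A degree-3 polynomial over a field with no linear factor is irreducible.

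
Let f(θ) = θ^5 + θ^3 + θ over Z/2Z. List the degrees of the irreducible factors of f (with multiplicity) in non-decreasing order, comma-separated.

1, 2, 2

Roots in Z/2Z: f(0) = 0 → root; f(1) = 1.
Linear factors from roots: (θ).
Complete factorization: f(θ) = (θ)·(θ^2 + θ + 1)^2.
Factor degrees with multiplicity: 1 + 2 + 2 = 5.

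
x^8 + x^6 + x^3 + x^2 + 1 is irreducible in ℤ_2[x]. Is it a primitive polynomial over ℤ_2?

Yes

Write f(x) = x^8 + x^6 + x^3 + x^2 + 1.
|GF(2^8)^×| = 2^8 − 1 = 255. Prime factorization: 255 = 3·5·17.
f is primitive ⇔ x has order 255 in GF(2)[x]/(f), i.e. x^(255/q) ≠ 1 for each prime q | 255.
x^(85) mod f = x^4 + x^3 + x^2.
x^(51) mod f = x^7 + x^5.
x^(15) mod f = x^6 + x^5 + x^4 + x^3 + x^2.
None equal 1, so x has full order 255; f is primitive.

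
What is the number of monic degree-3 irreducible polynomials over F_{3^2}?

x^(9^3) − x is the product of all monic irreducibles of degree dividing 3; Möbius inversion gives N = (1/3) Σ μ(3/d)·9^d.
Divisors of 3: 1, 3; μ(3/d) for each: -1, 1.
Σ = − 9^1 + 9^3 = 720.
N = 720/3 = 240.

240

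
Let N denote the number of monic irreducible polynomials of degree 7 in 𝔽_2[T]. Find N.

Gauss's count: N_{2}(7) = (1/7) Σ_{d|7} μ(7/d)·2^d.
Divisors of 7: 1, 7; μ(7/d) for each: -1, 1.
Σ = − 2^1 + 2^7 = 126.
N = 126/7 = 18.

18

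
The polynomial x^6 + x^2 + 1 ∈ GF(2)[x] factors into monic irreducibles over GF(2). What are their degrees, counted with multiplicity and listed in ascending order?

Write g(x) = x^6 + x^2 + 1.
Roots in GF(2): g(0) = 1; g(1) = 1.
Complete factorization: g(x) = (x^3 + x + 1)^2.
Factor degrees with multiplicity: 3 + 3 = 6.

3, 3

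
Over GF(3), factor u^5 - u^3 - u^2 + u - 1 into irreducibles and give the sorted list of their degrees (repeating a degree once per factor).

Write f(u) = u^5 - u^3 - u^2 + u - 1.
Roots in GF(3): f(0) = 2; f(1) = 2; f(2) = 0 → root.
Linear factors from roots: (u + 1).
Complete factorization: f(u) = (u + 1)·(u^2 + 1)·(u^2 - u - 1).
Factor degrees with multiplicity: 1 + 2 + 2 = 5.

1, 2, 2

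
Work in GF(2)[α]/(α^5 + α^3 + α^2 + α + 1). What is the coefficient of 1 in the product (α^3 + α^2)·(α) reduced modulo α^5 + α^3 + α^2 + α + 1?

0

Multiply in GF(2)[α]: (α^3 + α^2)·(α) = α^4 + α^3.
Reduced: α^4 + α^3.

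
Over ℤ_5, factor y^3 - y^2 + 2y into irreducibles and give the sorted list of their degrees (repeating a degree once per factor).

1, 2

Write g(y) = y^3 - y^2 + 2y.
Roots in ℤ_5: g(0) = 0 → root; g(1) = 2; g(2) = 3; g(3) = 4; g(4) = 1.
Linear factors from roots: (y).
Complete factorization: g(y) = (y)·(y^2 - y + 2).
Factor degrees with multiplicity: 1 + 2 = 3.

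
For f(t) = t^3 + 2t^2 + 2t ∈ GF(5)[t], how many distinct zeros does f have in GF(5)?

Evaluate at each of the 5 elements of GF(5):
f(0) = 0 → root; f(1) = 0 → root; f(2) = 0 → root; f(3) = 1; f(4) = 4.
Roots: {0, 1, 2}.

3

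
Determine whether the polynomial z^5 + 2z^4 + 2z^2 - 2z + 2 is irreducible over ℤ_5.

No

Write m(z) = z^5 + 2z^4 + 2z^2 - 2z + 2.
Check for roots in ℤ_5: m(0) = 2; m(1) = 0 → root; m(2) = 0 → root; m(3) = 4; m(4) = 2.
m(1) = 0, so (z − 1) divides m(z); m is reducible.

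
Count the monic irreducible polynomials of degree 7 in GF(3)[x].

312

By the necklace-counting formula, N_3(7) = (1/7) Σ_{d|7} μ(7/d)·3^d.
Divisors of 7: 1, 7; μ(7/d) for each: -1, 1.
Σ = − 3^1 + 3^7 = 2184.
N = 2184/7 = 312.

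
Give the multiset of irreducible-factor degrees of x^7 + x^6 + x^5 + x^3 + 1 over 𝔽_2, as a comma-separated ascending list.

Write h(x) = x^7 + x^6 + x^5 + x^3 + 1.
Roots in 𝔽_2: h(0) = 1; h(1) = 1.
Complete factorization: h(x) = (x^2 + x + 1)^2·(x^3 + x^2 + 1).
Factor degrees with multiplicity: 2 + 2 + 3 = 7.

2, 2, 3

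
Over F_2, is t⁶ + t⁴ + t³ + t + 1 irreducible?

Write f(t) = t⁶ + t⁴ + t³ + t + 1.
Check for roots in F_2: f(0) = 1; f(1) = 1.
No roots, so no linear factors.
Monic irreducibles of degree 2 over GF(2): t² + t + 1.
None of them divide f (all give nonzero remainder).
Monic irreducibles of degree 3 over GF(2): t³ + t + 1, t³ + t² + 1.
None of them divide f (all give nonzero remainder).
No irreducible factor of degree ≤ 3 exists, so f is irreducible over GF(2).

Yes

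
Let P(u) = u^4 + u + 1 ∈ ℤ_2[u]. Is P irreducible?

Yes

Check for roots in ℤ_2: P(0) = 1; P(1) = 1.
No roots, so no linear factors.
Monic irreducibles of degree 2 over GF(2): u^2 + u + 1.
None of them divide P (all give nonzero remainder).
No irreducible factor of degree ≤ 2 exists, so P is irreducible over GF(2).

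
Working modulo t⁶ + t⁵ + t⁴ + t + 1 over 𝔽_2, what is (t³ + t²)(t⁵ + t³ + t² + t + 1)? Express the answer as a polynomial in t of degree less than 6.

t^3

Multiply in 𝔽_2[t]: (t³ + t²)·(t⁵ + t³ + t² + t + 1) = t⁸ + t⁷ + t⁶ + t².
Reduce using t⁶ ≡ t⁵ + t⁴ + t + 1 (mod t⁶ + t⁵ + t⁴ + t + 1).
Reduced: t³.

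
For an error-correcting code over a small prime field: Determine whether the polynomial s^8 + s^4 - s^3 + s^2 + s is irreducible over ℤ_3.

Write g(s) = s^8 + s^4 - s^3 + s^2 + s.
Check for roots in ℤ_3: g(0) = 0 → root; g(1) = 0 → root; g(2) = 0 → root.
g(0) = 0, so (s) divides g(s); g is reducible.

No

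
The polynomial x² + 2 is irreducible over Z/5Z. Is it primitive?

No

Write f(x) = x² + 2.
|GF(5^2)^×| = 5^2 − 1 = 24. Prime factorization: 24 = 2^3·3.
f is primitive ⇔ x has order 24 in GF(5)[x]/(f), i.e. x^(24/q) ≠ 1 for each prime q | 24.
x^(12) mod f = 4.
x^(8) mod f = 1
Since x^(8) = 1, the order of x divides 8 < 24; not primitive.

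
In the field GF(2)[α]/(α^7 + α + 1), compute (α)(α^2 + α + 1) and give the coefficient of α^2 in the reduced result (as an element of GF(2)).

1

Multiply in GF(2)[α]: (α)·(α^2 + α + 1) = α^3 + α^2 + α.
Reduced: α^3 + α^2 + α.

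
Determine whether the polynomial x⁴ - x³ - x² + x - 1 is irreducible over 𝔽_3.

Write f(x) = x⁴ - x³ - x² + x - 1.
Check for roots in 𝔽_3: f(0) = 2; f(1) = 2; f(2) = 2.
No roots, so no linear factors.
Monic irreducibles of degree 2 over GF(3): x² + 1, x² + x - 1, x² - x - 1.
None of them divide f (all give nonzero remainder).
No irreducible factor of degree ≤ 2 exists, so f is irreducible over GF(3).

Yes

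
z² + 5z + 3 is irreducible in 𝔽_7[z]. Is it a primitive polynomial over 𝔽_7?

Yes

Write f(z) = z² + 5z + 3.
|GF(7^2)^×| = 7^2 − 1 = 48. Prime factorization: 48 = 2^4·3.
f is primitive ⇔ z has order 48 in GF(7)[z]/(f), i.e. z^(48/q) ≠ 1 for each prime q | 48.
z^(24) mod f = 6.
z^(16) mod f = 2.
None equal 1, so z has full order 48; f is primitive.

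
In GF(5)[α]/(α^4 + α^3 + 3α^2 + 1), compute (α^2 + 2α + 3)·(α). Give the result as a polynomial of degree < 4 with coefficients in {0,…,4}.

α^3 + 2α^2 + 3α

Multiply in GF(5)[α]: (α^2 + 2α + 3)·(α) = α^3 + 2α^2 + 3α.
Reduced: α^3 + 2α^2 + 3α.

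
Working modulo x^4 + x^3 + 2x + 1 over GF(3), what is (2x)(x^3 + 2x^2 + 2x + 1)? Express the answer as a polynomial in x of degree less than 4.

2x^3 + x^2 + x + 1

Multiply in GF(3)[x]: (2x)·(x^3 + 2x^2 + 2x + 1) = 2x^4 + x^3 + x^2 + 2x.
Reduce using x^4 ≡ 2x^3 + x + 2 (mod x^4 + x^3 + 2x + 1).
Reduced: 2x^3 + x^2 + x + 1.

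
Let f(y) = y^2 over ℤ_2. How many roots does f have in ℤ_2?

Evaluate at each of the 2 elements of ℤ_2:
f(0) = 0 → root; f(1) = 1.
Roots: {0}.

1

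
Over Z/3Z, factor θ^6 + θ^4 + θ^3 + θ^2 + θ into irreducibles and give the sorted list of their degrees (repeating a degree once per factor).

Write f(θ) = θ^6 + θ^4 + θ^3 + θ^2 + θ.
Roots in Z/3Z: f(0) = 0 → root; f(1) = 2; f(2) = 1.
Linear factors from roots: (θ).
Complete factorization: f(θ) = (θ)·(θ^2 - θ - 1)·(θ^3 + θ^2 - 1).
Factor degrees with multiplicity: 1 + 2 + 3 = 6.

1, 2, 3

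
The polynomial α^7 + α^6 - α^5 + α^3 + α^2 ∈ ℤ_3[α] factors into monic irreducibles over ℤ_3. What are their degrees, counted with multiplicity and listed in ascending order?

1, 1, 1, 4

Write g(α) = α^7 + α^6 - α^5 + α^3 + α^2.
Roots in ℤ_3: g(0) = 0 → root; g(1) = 0 → root; g(2) = 1.
Linear factors from roots: (α), (α - 1).
Complete factorization: g(α) = (α - 1)·(α)^2·(α^4 - α^3 + α^2 + α - 1).
Factor degrees with multiplicity: 1 + 1 + 1 + 4 = 7.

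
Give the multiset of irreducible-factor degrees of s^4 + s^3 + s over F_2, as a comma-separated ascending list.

Write g(s) = s^4 + s^3 + s.
Roots in F_2: g(0) = 0 → root; g(1) = 1.
Linear factors from roots: (s).
Complete factorization: g(s) = (s)·(s^3 + s^2 + 1).
Factor degrees with multiplicity: 1 + 3 = 4.

1, 3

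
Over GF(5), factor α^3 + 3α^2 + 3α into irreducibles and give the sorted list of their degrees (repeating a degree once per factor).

Write f(α) = α^3 + 3α^2 + 3α.
Roots in GF(5): f(0) = 0 → root; f(1) = 2; f(2) = 1; f(3) = 3; f(4) = 4.
Linear factors from roots: (α).
Complete factorization: f(α) = (α)·(α^2 + 3α + 3).
Factor degrees with multiplicity: 1 + 2 = 3.

1, 2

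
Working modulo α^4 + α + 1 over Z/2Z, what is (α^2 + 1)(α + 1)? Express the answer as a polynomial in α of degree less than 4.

Multiply in Z/2Z[α]: (α^2 + 1)·(α + 1) = α^3 + α^2 + α + 1.
Reduced: α^3 + α^2 + α + 1.

α^3 + α^2 + α + 1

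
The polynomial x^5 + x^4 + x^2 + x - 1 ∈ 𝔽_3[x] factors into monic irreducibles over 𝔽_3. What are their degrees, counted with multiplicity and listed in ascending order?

1, 1, 3

Write f(x) = x^5 + x^4 + x^2 + x - 1.
Roots in 𝔽_3: f(0) = 2; f(1) = 0 → root; f(2) = 2.
Linear factors from roots: (x - 1).
Complete factorization: f(x) = (x - 1)^2·(x^3 - x - 1).
Factor degrees with multiplicity: 1 + 1 + 3 = 5.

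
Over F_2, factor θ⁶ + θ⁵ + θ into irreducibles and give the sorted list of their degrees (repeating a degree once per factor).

Write f(θ) = θ⁶ + θ⁵ + θ.
Roots in F_2: f(0) = 0 → root; f(1) = 1.
Linear factors from roots: (θ).
Complete factorization: f(θ) = (θ)·(θ² + θ + 1)·(θ³ + θ + 1).
Factor degrees with multiplicity: 1 + 2 + 3 = 6.

1, 2, 3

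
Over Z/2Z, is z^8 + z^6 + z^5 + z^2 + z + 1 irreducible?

Write h(z) = z^8 + z^6 + z^5 + z^2 + z + 1.
Check for roots in Z/2Z: h(0) = 1; h(1) = 0 → root.
h(1) = 0, so (z − 1) divides h(z); h is reducible.

No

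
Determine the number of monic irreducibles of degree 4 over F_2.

3

The number of monic irreducibles of degree 4 over GF(2) is (1/4)·Σ_{d∣4} μ(4/d) 2^d.
Divisors of 4: 1, 2, 4; μ(4/d) for each: 0, -1, 1.
Σ = − 2^2 + 2^4 = 12.
N = 12/4 = 3.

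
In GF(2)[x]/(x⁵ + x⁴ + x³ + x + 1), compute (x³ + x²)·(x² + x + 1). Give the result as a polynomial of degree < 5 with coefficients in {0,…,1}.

Multiply in GF(2)[x]: (x³ + x²)·(x² + x + 1) = x⁵ + x².
Reduce using x⁵ ≡ x⁴ + x³ + x + 1 (mod x⁵ + x⁴ + x³ + x + 1).
Reduced: x⁴ + x³ + x² + x + 1.

x^4 + x^3 + x^2 + x + 1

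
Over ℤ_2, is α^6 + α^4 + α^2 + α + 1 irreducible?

Write P(α) = α^6 + α^4 + α^2 + α + 1.
Check for roots in ℤ_2: P(0) = 1; P(1) = 1.
No roots, so no linear factors.
Monic irreducibles of degree 2 over GF(2): α^2 + α + 1.
None of them divide P (all give nonzero remainder).
Monic irreducibles of degree 3 over GF(2): α^3 + α + 1, α^3 + α^2 + 1.
None of them divide P (all give nonzero remainder).
No irreducible factor of degree ≤ 3 exists, so P is irreducible over GF(2).

Yes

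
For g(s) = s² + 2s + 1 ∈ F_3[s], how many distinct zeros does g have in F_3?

1

Evaluate at each of the 3 elements of F_3:
g(0) = 1; g(1) = 1; g(2) = 0 → root.
Roots: {2}.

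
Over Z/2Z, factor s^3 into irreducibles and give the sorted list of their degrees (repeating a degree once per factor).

Write f(s) = s^3.
Roots in Z/2Z: f(0) = 0 → root; f(1) = 1.
Linear factors from roots: (s).
Complete factorization: f(s) = (s)^3.
Factor degrees with multiplicity: 1 + 1 + 1 = 3.

1, 1, 1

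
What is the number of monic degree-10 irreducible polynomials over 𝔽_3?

5880

By the necklace-counting formula, N_3(10) = (1/10) Σ_{d|10} μ(10/d)·3^d.
Divisors of 10: 1, 2, 5, 10; μ(10/d) for each: 1, -1, -1, 1.
Σ = 3^1 − 3^2 − 3^5 + 3^10 = 58800.
N = 58800/10 = 5880.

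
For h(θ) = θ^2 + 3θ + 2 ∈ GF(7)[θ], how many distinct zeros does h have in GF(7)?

2

Evaluate at each of the 7 elements of GF(7):
h(0) = 2; h(1) = 6; h(2) = 5; h(3) = 6; h(4) = 2; h(5) = 0 → root; h(6) = 0 → root.
Roots: {5, 6}.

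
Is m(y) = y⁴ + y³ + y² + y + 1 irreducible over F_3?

Yes

Check for roots in F_3: m(0) = 1; m(1) = 2; m(2) = 1.
No roots, so no linear factors.
Monic irreducibles of degree 2 over GF(3): y² + 1, y² + y - 1, y² - y - 1.
None of them divide m (all give nonzero remainder).
No irreducible factor of degree ≤ 2 exists, so m is irreducible over GF(3).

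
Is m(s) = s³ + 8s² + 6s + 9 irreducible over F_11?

Check each element of F_11 for a root: m(0)=9, m(1)=2, m(2)=6, m(3)=5, m(4)=5, m(5)=1, m(6)=10, m(7)=5, m(8)=3, m(9)=10, m(10)=10.
No roots. A degree-3 polynomial over a field with no linear factor is irreducible.

Yes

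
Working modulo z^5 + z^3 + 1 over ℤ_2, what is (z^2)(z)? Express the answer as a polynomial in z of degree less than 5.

z^3

Multiply in ℤ_2[z]: (z^2)·(z) = z^3.
Reduced: z^3.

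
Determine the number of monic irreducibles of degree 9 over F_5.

217000

By the necklace-counting formula, N_5(9) = (1/9) Σ_{d|9} μ(9/d)·5^d.
Divisors of 9: 1, 3, 9; μ(9/d) for each: 0, -1, 1.
Σ = − 5^3 + 5^9 = 1953000.
N = 1953000/9 = 217000.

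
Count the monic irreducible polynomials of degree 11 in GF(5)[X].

4438920

x^(5^11) − x is the product of all monic irreducibles of degree dividing 11; Möbius inversion gives N = (1/11) Σ μ(11/d)·5^d.
Divisors of 11: 1, 11; μ(11/d) for each: -1, 1.
Σ = − 5^1 + 5^11 = 48828120.
N = 48828120/11 = 4438920.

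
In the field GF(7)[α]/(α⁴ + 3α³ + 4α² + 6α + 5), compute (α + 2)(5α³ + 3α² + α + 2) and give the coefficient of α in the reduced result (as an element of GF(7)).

2

Multiply in GF(7)[α]: (α + 2)·(5α³ + 3α² + α + 2) = 5α⁴ + 6α³ + 4α + 4.
Reduce using α⁴ ≡ 4α³ + 3α² + α + 2 (mod α⁴ + 3α³ + 4α² + 6α + 5).
Reduced: 5α³ + α² + 2α.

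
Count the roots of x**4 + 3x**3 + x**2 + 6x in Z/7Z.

4

Write f(x) = x**4 + 3x**3 + x**2 + 6x.
Evaluate at each of the 7 elements of Z/7Z:
f(0) = 0 → root; f(1) = 4; f(2) = 0 → root; f(3) = 0 → root; f(4) = 5; f(5) = 5; f(6) = 0 → root.
Roots: {0, 2, 3, 6}.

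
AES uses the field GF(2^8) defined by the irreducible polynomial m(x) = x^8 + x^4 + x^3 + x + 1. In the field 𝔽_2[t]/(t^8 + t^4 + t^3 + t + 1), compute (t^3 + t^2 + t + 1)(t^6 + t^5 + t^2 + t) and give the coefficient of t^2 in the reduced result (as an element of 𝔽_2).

Multiply in 𝔽_2[t]: (t^3 + t^2 + t + 1)·(t^6 + t^5 + t^2 + t) = t^9 + t.
Reduce using t^8 ≡ t^4 + t^3 + t + 1 (mod t^8 + t^4 + t^3 + t + 1).
Reduced: t^5 + t^4 + t^2.

1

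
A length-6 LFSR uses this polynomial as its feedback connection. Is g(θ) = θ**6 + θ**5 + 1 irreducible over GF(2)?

Yes

Check for roots in GF(2): g(0) = 1; g(1) = 1.
No roots, so no linear factors.
Monic irreducibles of degree 2 over GF(2): θ**2 + θ + 1.
None of them divide g (all give nonzero remainder).
Monic irreducibles of degree 3 over GF(2): θ**3 + θ + 1, θ**3 + θ**2 + 1.
None of them divide g (all give nonzero remainder).
No irreducible factor of degree ≤ 3 exists, so g is irreducible over GF(2).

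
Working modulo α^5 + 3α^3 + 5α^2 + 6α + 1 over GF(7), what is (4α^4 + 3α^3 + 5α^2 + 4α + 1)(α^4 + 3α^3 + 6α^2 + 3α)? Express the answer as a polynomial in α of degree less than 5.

α^4 + 6α^3 + 4α^2 + 3α + 2

Multiply in GF(7)[α]: (4α^4 + 3α^3 + 5α^2 + 4α + 1)·(α^4 + 3α^3 + 6α^2 + 3α) = 4α^8 + α^7 + 3α^6 + 3α^4 + 4α^2 + 3α.
Reduce using α^5 ≡ 4α^3 + 2α^2 + α + 6 (mod α^5 + 3α^3 + 5α^2 + 6α + 1).
Reduced: α^4 + 6α^3 + 4α^2 + 3α + 2.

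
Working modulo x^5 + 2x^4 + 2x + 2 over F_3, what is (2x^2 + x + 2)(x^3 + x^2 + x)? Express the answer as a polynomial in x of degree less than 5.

Multiply in F_3[x]: (2x^2 + x + 2)·(x^3 + x^2 + x) = 2x^5 + 2x^3 + 2x.
Reduce using x^5 ≡ x^4 + x + 1 (mod x^5 + 2x^4 + 2x + 2).
Reduced: 2x^4 + 2x^3 + x + 2.

2x^4 + 2x^3 + x + 2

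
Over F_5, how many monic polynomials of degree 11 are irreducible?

4438920

Gauss's count: N_{5}(11) = (1/11) Σ_{d|11} μ(11/d)·5^d.
Divisors of 11: 1, 11; μ(11/d) for each: -1, 1.
Σ = − 5^1 + 5^11 = 48828120.
N = 48828120/11 = 4438920.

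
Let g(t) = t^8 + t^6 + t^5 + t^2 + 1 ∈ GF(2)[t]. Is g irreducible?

Check for roots in GF(2): g(0) = 1; g(1) = 1.
No roots, so no linear factors.
Monic irreducibles of degree 2 over GF(2): t^2 + t + 1.
None of them divide g (all give nonzero remainder).
Monic irreducibles of degree 3 over GF(2): t^3 + t + 1, t^3 + t^2 + 1.
None of them divide g (all give nonzero remainder).
Monic irreducibles of degree 4 over GF(2): t^4 + t + 1, t^4 + t^3 + 1, t^4 + t^3 + t^2 + t + 1.
None of them divide g (all give nonzero remainder).
No irreducible factor of degree ≤ 4 exists, so g is irreducible over GF(2).

Yes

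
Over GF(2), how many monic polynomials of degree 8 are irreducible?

x^(2^8) − x is the product of all monic irreducibles of degree dividing 8; Möbius inversion gives N = (1/8) Σ μ(8/d)·2^d.
Divisors of 8: 1, 2, 4, 8; μ(8/d) for each: 0, 0, -1, 1.
Σ = − 2^4 + 2^8 = 240.
N = 240/8 = 30.

30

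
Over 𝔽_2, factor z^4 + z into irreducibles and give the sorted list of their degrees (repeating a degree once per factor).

Write f(z) = z^4 + z.
Roots in 𝔽_2: f(0) = 0 → root; f(1) = 0 → root.
Linear factors from roots: (z), (z + 1).
Complete factorization: f(z) = (z)·(z + 1)·(z^2 + z + 1).
Factor degrees with multiplicity: 1 + 1 + 2 = 4.

1, 1, 2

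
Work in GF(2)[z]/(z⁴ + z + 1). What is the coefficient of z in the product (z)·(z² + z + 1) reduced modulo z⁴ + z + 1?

Multiply in GF(2)[z]: (z)·(z² + z + 1) = z³ + z² + z.
Reduced: z³ + z² + z.

1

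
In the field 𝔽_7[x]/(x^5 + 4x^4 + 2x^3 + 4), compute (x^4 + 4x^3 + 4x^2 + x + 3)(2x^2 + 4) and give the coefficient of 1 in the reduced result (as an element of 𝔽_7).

Multiply in 𝔽_7[x]: (x^4 + 4x^3 + 4x^2 + x + 3)·(2x^2 + 4) = 2x^6 + x^5 + 5x^4 + 4x^3 + x^2 + 4x + 5.
Reduce using x^5 ≡ 3x^4 + 5x^3 + 3 (mod x^5 + 4x^4 + 2x^3 + 4).
Reduced: x^4 + 4x^3 + x^2 + 3x + 5.

5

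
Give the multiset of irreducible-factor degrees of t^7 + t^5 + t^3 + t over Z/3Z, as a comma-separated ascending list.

1, 2, 2, 2

Write f(t) = t^7 + t^5 + t^3 + t.
Roots in Z/3Z: f(0) = 0 → root; f(1) = 1; f(2) = 2.
Linear factors from roots: (t).
Complete factorization: f(t) = (t)·(t^2 + 1)·(t^2 + t + 2)·(t^2 + 2t + 2).
Factor degrees with multiplicity: 1 + 2 + 2 + 2 = 7.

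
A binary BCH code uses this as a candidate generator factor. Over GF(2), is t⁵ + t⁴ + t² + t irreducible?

Write m(t) = t⁵ + t⁴ + t² + t.
Check for roots in GF(2): m(0) = 0 → root; m(1) = 0 → root.
m(0) = 0, so (t) divides m(t); m is reducible.

No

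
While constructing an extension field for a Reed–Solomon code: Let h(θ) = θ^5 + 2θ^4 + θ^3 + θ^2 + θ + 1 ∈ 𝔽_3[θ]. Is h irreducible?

Check for roots in 𝔽_3: h(0) = 1; h(1) = 1; h(2) = 1.
No roots, so no linear factors.
Monic irreducibles of degree 2 over GF(3): θ^2 + 1, θ^2 + θ + 2, θ^2 + 2θ + 2.
None of them divide h (all give nonzero remainder).
No irreducible factor of degree ≤ 2 exists, so h is irreducible over GF(3).

Yes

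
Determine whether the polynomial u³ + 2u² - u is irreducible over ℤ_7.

Write g(u) = u³ + 2u² - u.
Check for roots in ℤ_7: g(0) = 0 → root; g(1) = 2; g(2) = 0 → root; g(3) = 0 → root; g(4) = 1; g(5) = 2; g(6) = 2.
g(0) = 0, so (u) divides g(u); g is reducible.

No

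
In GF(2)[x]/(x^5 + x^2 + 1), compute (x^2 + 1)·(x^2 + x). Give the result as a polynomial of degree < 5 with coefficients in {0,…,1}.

Multiply in GF(2)[x]: (x^2 + 1)·(x^2 + x) = x^4 + x^3 + x^2 + x.
Reduced: x^4 + x^3 + x^2 + x.

x^4 + x^3 + x^2 + x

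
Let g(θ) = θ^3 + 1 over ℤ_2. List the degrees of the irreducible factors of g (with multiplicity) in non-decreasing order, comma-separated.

1, 2

Roots in ℤ_2: g(0) = 1; g(1) = 0 → root.
Linear factors from roots: (θ + 1).
Complete factorization: g(θ) = (θ + 1)·(θ^2 + θ + 1).
Factor degrees with multiplicity: 1 + 2 = 3.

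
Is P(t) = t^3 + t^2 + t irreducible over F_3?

No

Check for roots in F_3: P(0) = 0 → root; P(1) = 0 → root; P(2) = 2.
P(0) = 0, so (t) divides P(t); P is reducible.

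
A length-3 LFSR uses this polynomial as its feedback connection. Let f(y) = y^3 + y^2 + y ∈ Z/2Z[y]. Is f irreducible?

No

Check for roots in Z/2Z: f(0) = 0 → root; f(1) = 1.
f(0) = 0, so (y) divides f(y); f is reducible.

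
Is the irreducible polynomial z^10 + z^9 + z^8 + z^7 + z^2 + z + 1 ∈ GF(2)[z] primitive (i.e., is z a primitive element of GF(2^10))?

No

Write f(z) = z^10 + z^9 + z^8 + z^7 + z^2 + z + 1.
|GF(2^10)^×| = 2^10 − 1 = 1023. Prime factorization: 1023 = 3·11·31.
f is primitive ⇔ z has order 1023 in GF(2)[z]/(f), i.e. z^(1023/q) ≠ 1 for each prime q | 1023.
z^(341) mod f = 1
z^(93) mod f = z^8 + 1.
z^(33) mod f = z^9 + z^7 + 1.
Since z^(341) = 1, the order of z divides 341 < 1023; not primitive.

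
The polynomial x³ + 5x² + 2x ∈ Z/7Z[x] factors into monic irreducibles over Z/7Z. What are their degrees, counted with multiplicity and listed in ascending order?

1, 2

Write g(x) = x³ + 5x² + 2x.
Linear factors from roots: (x).
Complete factorization: g(x) = (x)·(x² + 5x + 2).
Factor degrees with multiplicity: 1 + 2 = 3.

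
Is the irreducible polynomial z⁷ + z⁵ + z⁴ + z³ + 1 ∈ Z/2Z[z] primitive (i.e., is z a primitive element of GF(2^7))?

Yes

Write f(z) = z⁷ + z⁵ + z⁴ + z³ + 1.
|GF(2^7)^×| = 2^7 − 1 = 127. Prime factorization: 127 = 127.
f is primitive ⇔ z has order 127 in GF(2)[z]/(f), i.e. z^(127/q) ≠ 1 for each prime q | 127.
z^(1) mod f = z.
None equal 1, so z has full order 127; f is primitive.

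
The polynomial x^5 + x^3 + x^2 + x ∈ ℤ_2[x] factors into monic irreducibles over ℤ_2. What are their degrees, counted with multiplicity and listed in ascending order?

Write f(x) = x^5 + x^3 + x^2 + x.
Roots in ℤ_2: f(0) = 0 → root; f(1) = 0 → root.
Linear factors from roots: (x), (x + 1).
Complete factorization: f(x) = (x)·(x + 1)·(x^3 + x^2 + 1).
Factor degrees with multiplicity: 1 + 1 + 3 = 5.

1, 1, 3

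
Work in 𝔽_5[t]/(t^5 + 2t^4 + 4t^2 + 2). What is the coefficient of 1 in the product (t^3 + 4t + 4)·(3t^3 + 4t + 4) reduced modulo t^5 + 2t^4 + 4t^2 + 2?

3

Multiply in 𝔽_5[t]: (t^3 + 4t + 4)·(3t^3 + 4t + 4) = 3t^6 + t^4 + t^3 + t^2 + 2t + 1.
Reduce using t^5 ≡ 3t^4 + t^2 + 3 (mod t^5 + 2t^4 + 4t^2 + 2).
Reduced: 3t^4 + 4t^3 + t + 3.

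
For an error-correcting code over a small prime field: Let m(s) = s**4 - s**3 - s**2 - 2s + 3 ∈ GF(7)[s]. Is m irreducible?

No

Check for roots in GF(7): m(0) = 3; m(1) = 0 → root; m(2) = 3; m(3) = 0 → root; m(4) = 3; m(5) = 6; m(6) = 6.
m(1) = 0, so (s − 1) divides m(s); m is reducible.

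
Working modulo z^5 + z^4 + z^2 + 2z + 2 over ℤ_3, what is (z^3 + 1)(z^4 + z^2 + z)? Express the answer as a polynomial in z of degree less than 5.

Multiply in ℤ_3[z]: (z^3 + 1)·(z^4 + z^2 + z) = z^7 + z^5 + 2z^4 + z^2 + z.
Reduce using z^5 ≡ 2z^4 + 2z^2 + z + 1 (mod z^5 + z^4 + z^2 + 2z + 2).
Reduced: 2z^4 + 2z^3 + 2z^2 + 2z + 2.

2z^4 + 2z^3 + 2z^2 + 2z + 2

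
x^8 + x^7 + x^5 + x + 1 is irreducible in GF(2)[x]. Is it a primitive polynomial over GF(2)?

No

Write f(x) = x^8 + x^7 + x^5 + x + 1.
|GF(2^8)^×| = 2^8 − 1 = 255. Prime factorization: 255 = 3·5·17.
f is primitive ⇔ x has order 255 in GF(2)[x]/(f), i.e. x^(255/q) ≠ 1 for each prime q | 255.
x^(85) mod f = 1
x^(51) mod f = x^6 + x^4 + x^3 + x.
x^(15) mod f = x^5 + x^4 + x^3.
Since x^(85) = 1, the order of x divides 85 < 255; not primitive.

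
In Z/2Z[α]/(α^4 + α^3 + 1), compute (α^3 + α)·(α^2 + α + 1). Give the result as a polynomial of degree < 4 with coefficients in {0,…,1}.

α^2

Multiply in Z/2Z[α]: (α^3 + α)·(α^2 + α + 1) = α^5 + α^4 + α^2 + α.
Reduce using α^4 ≡ α^3 + 1 (mod α^4 + α^3 + 1).
Reduced: α^2.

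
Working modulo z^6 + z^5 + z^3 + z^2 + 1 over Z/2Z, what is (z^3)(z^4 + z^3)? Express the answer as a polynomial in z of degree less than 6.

Multiply in Z/2Z[z]: (z^3)·(z^4 + z^3) = z^7 + z^6.
Reduce using z^6 ≡ z^5 + z^3 + z^2 + 1 (mod z^6 + z^5 + z^3 + z^2 + 1).
Reduced: z^4 + z^3 + z.

z^4 + z^3 + z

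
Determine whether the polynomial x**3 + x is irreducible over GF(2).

No

Write h(x) = x**3 + x.
Check for roots in GF(2): h(0) = 0 → root; h(1) = 0 → root.
h(0) = 0, so (x) divides h(x); h is reducible.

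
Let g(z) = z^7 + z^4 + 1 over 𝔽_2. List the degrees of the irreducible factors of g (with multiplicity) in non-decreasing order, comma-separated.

Roots in 𝔽_2: g(0) = 1; g(1) = 1.
Complete factorization: g(z) = (z^7 + z^4 + 1).
Factor degrees with multiplicity: 7 = 7.

7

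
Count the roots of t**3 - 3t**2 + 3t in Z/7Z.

3

Write f(t) = t**3 - 3t**2 + 3t.
Evaluate at each of the 7 elements of Z/7Z:
f(0) = 0 → root; f(1) = 1; f(2) = 2; f(3) = 2; f(4) = 0 → root; f(5) = 2; f(6) = 0 → root.
Roots: {0, 4, 6}.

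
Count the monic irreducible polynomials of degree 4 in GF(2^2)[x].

By the necklace-counting formula, N_4(4) = (1/4) Σ_{d|4} μ(4/d)·4^d.
Divisors of 4: 1, 2, 4; μ(4/d) for each: 0, -1, 1.
Σ = − 4^2 + 4^4 = 240.
N = 240/4 = 60.

60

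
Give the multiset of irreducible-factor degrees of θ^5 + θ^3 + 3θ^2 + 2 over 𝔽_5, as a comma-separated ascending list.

5

Write h(θ) = θ^5 + θ^3 + 3θ^2 + 2.
Roots in 𝔽_5: h(0) = 2; h(1) = 2; h(2) = 4; h(3) = 4; h(4) = 3.
Complete factorization: h(θ) = (θ^5 + θ^3 + 3θ^2 + 2).
Factor degrees with multiplicity: 5 = 5.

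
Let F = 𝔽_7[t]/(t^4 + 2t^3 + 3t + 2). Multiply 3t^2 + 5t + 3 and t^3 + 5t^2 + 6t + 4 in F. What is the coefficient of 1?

Multiply in 𝔽_7[t]: (3t^2 + 5t + 3)·(t^3 + 5t^2 + 6t + 4) = 3t^5 + 6t^4 + 4t^3 + t^2 + 3t + 5.
Reduce using t^4 ≡ 5t^3 + 4t + 5 (mod t^4 + 2t^3 + 3t + 2).
Reduced: 4t^3 + 6t^2 + 4t + 5.

5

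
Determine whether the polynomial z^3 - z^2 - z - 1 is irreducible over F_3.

Yes

Write g(z) = z^3 - z^2 - z - 1.
Check for roots in F_3: g(0) = 2; g(1) = 1; g(2) = 1.
No roots. A degree-3 polynomial over a field with no linear factor is irreducible.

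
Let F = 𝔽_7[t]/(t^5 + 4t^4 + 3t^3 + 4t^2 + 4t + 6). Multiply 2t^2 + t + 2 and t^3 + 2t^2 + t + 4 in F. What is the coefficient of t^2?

5

Multiply in 𝔽_7[t]: (2t^2 + t + 2)·(t^3 + 2t^2 + t + 4) = 2t^5 + 5t^4 + 6t^3 + 6t^2 + 6t + 1.
Reduce using t^5 ≡ 3t^4 + 4t^3 + 3t^2 + 3t + 1 (mod t^5 + 4t^4 + 3t^3 + 4t^2 + 4t + 6).
Reduced: 4t^4 + 5t^2 + 5t + 3.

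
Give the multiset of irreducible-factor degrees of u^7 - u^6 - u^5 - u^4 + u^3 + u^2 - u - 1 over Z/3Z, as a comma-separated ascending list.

7

Write f(u) = u^7 - u^6 - u^5 - u^4 + u^3 + u^2 - u - 1.
Roots in Z/3Z: f(0) = 2; f(1) = 1; f(2) = 1.
Complete factorization: f(u) = (u^7 - u^6 - u^5 - u^4 + u^3 + u^2 - u - 1).
Factor degrees with multiplicity: 7 = 7.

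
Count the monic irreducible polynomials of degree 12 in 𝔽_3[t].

44220

By the necklace-counting formula, N_3(12) = (1/12) Σ_{d|12} μ(12/d)·3^d.
Divisors of 12: 1, 2, 3, 4, 6, 12; μ(12/d) for each: 0, 1, 0, -1, -1, 1.
Σ = 3^2 − 3^4 − 3^6 + 3^12 = 530640.
N = 530640/12 = 44220.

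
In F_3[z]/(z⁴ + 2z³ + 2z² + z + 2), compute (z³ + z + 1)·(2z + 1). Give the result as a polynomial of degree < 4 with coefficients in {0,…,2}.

Multiply in F_3[z]: (z³ + z + 1)·(2z + 1) = 2z⁴ + z³ + 2z² + 1.
Reduce using z⁴ ≡ z³ + z² + 2z + 1 (mod z⁴ + 2z³ + 2z² + z + 2).
Reduced: z² + z.

z^2 + z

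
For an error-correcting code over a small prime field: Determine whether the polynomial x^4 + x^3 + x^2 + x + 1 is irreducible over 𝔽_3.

Yes

Write P(x) = x^4 + x^3 + x^2 + x + 1.
Check for roots in 𝔽_3: P(0) = 1; P(1) = 2; P(2) = 1.
No roots, so no linear factors.
Monic irreducibles of degree 2 over GF(3): x^2 + 1, x^2 + x + 2, x^2 + 2x + 2.
None of them divide P (all give nonzero remainder).
No irreducible factor of degree ≤ 2 exists, so P is irreducible over GF(3).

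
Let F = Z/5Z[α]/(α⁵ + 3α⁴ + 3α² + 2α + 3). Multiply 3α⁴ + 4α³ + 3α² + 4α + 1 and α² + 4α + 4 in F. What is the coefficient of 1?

3

Multiply in Z/5Z[α]: (3α⁴ + 4α³ + 3α² + 4α + 1)·(α² + 4α + 4) = 3α⁶ + α⁵ + α⁴ + 2α³ + 4α² + 4.
Reduce using α⁵ ≡ 2α⁴ + 2α² + 3α + 2 (mod α⁵ + 3α⁴ + 3α² + 2α + 3).
Reduced: 3α³ + 2α² + 2α + 3.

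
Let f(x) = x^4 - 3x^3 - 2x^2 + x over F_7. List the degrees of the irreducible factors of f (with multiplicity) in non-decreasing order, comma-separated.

Linear factors from roots: (x), (x - 2).
Complete factorization: f(x) = (x)·(x - 2)·(x^2 - x + 3).
Factor degrees with multiplicity: 1 + 1 + 2 = 4.

1, 1, 2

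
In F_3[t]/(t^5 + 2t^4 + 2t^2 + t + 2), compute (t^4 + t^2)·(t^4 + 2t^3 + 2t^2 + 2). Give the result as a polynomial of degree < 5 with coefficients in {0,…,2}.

Multiply in F_3[t]: (t^4 + t^2)·(t^4 + 2t^3 + 2t^2 + 2) = t^8 + 2t^7 + 2t^5 + t^4 + 2t^2.
Reduce using t^5 ≡ t^4 + t^2 + 2t + 1 (mod t^5 + 2t^4 + 2t^2 + t + 2).
Reduced: t^3 + 2t^2.

t^3 + 2t^2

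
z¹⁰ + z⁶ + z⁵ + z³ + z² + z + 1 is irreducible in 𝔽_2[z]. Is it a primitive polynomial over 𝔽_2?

Yes

Write f(z) = z¹⁰ + z⁶ + z⁵ + z³ + z² + z + 1.
|GF(2^10)^×| = 2^10 − 1 = 1023. Prime factorization: 1023 = 3·11·31.
f is primitive ⇔ z has order 1023 in GF(2)[z]/(f), i.e. z^(1023/q) ≠ 1 for each prime q | 1023.
z^(341) mod f = z⁵ + z³ + z.
z^(93) mod f = z⁹ + z⁸ + z⁵ + z⁴ + z³ + z.
z^(33) mod f = z⁸ + z⁶ + z².
None equal 1, so z has full order 1023; f is primitive.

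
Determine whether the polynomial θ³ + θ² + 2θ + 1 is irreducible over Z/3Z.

Yes

Write m(θ) = θ³ + θ² + 2θ + 1.
Check for roots in Z/3Z: m(0) = 1; m(1) = 2; m(2) = 2.
No roots. A degree-3 polynomial over a field with no linear factor is irreducible.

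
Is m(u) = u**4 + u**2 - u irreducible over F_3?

No

Check for roots in F_3: m(0) = 0 → root; m(1) = 1; m(2) = 0 → root.
m(0) = 0, so (u) divides m(u); m is reducible.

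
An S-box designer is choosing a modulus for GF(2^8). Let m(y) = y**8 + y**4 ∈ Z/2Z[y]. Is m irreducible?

No

Check for roots in Z/2Z: m(0) = 0 → root; m(1) = 0 → root.
m(0) = 0, so (y) divides m(y); m is reducible.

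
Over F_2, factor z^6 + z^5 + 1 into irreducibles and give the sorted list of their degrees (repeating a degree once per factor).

6

Write h(z) = z^6 + z^5 + 1.
Roots in F_2: h(0) = 1; h(1) = 1.
Complete factorization: h(z) = (z^6 + z^5 + 1).
Factor degrees with multiplicity: 6 = 6.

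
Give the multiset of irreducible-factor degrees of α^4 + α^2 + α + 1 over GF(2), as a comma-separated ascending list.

1, 3

Write g(α) = α^4 + α^2 + α + 1.
Roots in GF(2): g(0) = 1; g(1) = 0 → root.
Linear factors from roots: (α + 1).
Complete factorization: g(α) = (α + 1)·(α^3 + α^2 + 1).
Factor degrees with multiplicity: 1 + 3 = 4.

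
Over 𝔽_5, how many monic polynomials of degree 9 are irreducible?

217000

The number of monic irreducibles of degree 9 over GF(5) is (1/9)·Σ_{d∣9} μ(9/d) 5^d.
Divisors of 9: 1, 3, 9; μ(9/d) for each: 0, -1, 1.
Σ = − 5^3 + 5^9 = 1953000.
N = 1953000/9 = 217000.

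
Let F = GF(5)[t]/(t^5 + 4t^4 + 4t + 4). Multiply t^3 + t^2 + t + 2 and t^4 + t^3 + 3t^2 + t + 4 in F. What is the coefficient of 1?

1

Multiply in GF(5)[t]: (t^3 + t^2 + t + 2)·(t^4 + t^3 + 3t^2 + t + 4) = t^7 + 2t^6 + 2t^4 + t^2 + t + 3.
Reduce using t^5 ≡ t^4 + t + 1 (mod t^5 + 4t^4 + 4t + 4).
Reduced: t^3 + 2t + 1.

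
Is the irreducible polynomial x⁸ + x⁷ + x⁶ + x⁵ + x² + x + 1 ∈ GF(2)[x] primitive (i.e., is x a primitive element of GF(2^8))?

Yes

Write f(x) = x⁸ + x⁷ + x⁶ + x⁵ + x² + x + 1.
|GF(2^8)^×| = 2^8 − 1 = 255. Prime factorization: 255 = 3·5·17.
f is primitive ⇔ x has order 255 in GF(2)[x]/(f), i.e. x^(255/q) ≠ 1 for each prime q | 255.
x^(85) mod f = x⁷ + x² + 1.
x^(51) mod f = x⁶ + x⁵ + x⁴ + x³ + x² + x.
x^(15) mod f = x⁷ + x⁶ + x³ + x² + 1.
None equal 1, so x has full order 255; f is primitive.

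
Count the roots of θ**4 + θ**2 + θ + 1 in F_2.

1

Write f(θ) = θ**4 + θ**2 + θ + 1.
Evaluate at each of the 2 elements of F_2:
f(0) = 1; f(1) = 0 → root.
Roots: {1}.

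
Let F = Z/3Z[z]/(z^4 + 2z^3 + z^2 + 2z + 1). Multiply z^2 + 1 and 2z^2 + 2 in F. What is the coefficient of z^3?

Multiply in Z/3Z[z]: (z^2 + 1)·(2z^2 + 2) = 2z^4 + z^2 + 2.
Reduce using z^4 ≡ z^3 + 2z^2 + z + 2 (mod z^4 + 2z^3 + z^2 + 2z + 1).
Reduced: 2z^3 + 2z^2 + 2z.

2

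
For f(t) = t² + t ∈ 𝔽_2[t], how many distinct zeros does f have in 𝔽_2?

Evaluate at each of the 2 elements of 𝔽_2:
f(0) = 0 → root; f(1) = 0 → root.
Roots: {0, 1}.

2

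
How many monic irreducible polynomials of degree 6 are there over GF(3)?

116

Gauss's count: N_{3}(6) = (1/6) Σ_{d|6} μ(6/d)·3^d.
Divisors of 6: 1, 2, 3, 6; μ(6/d) for each: 1, -1, -1, 1.
Σ = 3^1 − 3^2 − 3^3 + 3^6 = 696.
N = 696/6 = 116.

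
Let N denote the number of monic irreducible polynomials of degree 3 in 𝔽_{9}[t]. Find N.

By the necklace-counting formula, N_9(3) = (1/3) Σ_{d|3} μ(3/d)·9^d.
Divisors of 3: 1, 3; μ(3/d) for each: -1, 1.
Σ = − 9^1 + 9^3 = 720.
N = 720/3 = 240.

240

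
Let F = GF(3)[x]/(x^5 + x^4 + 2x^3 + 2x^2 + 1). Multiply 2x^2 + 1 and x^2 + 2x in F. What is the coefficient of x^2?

Multiply in GF(3)[x]: (2x^2 + 1)·(x^2 + 2x) = 2x^4 + x^3 + x^2 + 2x.
Reduced: 2x^4 + x^3 + x^2 + 2x.

1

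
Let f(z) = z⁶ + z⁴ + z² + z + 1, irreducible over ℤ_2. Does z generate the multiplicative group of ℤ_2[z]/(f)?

|GF(2^6)^×| = 2^6 − 1 = 63. Prime factorization: 63 = 3^2·7.
f is primitive ⇔ z has order 63 in GF(2)[z]/(f), i.e. z^(63/q) ≠ 1 for each prime q | 63.
z^(21) mod f = 1
z^(9) mod f = z⁴ + z² + z.
Since z^(21) = 1, the order of z divides 21 < 63; not primitive.

No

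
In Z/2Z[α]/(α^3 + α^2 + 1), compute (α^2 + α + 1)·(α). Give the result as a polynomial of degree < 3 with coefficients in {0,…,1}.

Multiply in Z/2Z[α]: (α^2 + α + 1)·(α) = α^3 + α^2 + α.
Reduce using α^3 ≡ α^2 + 1 (mod α^3 + α^2 + 1).
Reduced: α + 1.

α + 1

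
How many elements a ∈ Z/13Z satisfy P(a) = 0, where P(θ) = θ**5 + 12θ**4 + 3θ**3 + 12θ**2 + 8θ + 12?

2

Evaluate at each of the 13 elements of Z/13Z:
P(0) = 12; P(1) = 9; P(2) = 12; P(3) = 10; P(4) = 0 → root; P(5) = 3; P(6) = 2; P(7) = 10; P(8) = 8; P(9) = 0 → root; P(10) = 3; P(11) = 11; P(12) = 11.
Roots: {4, 9}.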